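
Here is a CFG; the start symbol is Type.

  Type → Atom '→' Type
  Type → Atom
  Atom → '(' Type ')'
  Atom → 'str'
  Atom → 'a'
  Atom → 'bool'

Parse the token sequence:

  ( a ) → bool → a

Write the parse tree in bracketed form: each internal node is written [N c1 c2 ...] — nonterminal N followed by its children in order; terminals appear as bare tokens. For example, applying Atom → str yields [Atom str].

Type
Atom → Type
( Type ) → Type
( Atom ) → Type
( a ) → Type
( a ) → Atom → Type
( a ) → bool → Type
( a ) → bool → Atom
( a ) → bool → a

[Type [Atom ( [Type [Atom a]] )] → [Type [Atom bool] → [Type [Atom a]]]]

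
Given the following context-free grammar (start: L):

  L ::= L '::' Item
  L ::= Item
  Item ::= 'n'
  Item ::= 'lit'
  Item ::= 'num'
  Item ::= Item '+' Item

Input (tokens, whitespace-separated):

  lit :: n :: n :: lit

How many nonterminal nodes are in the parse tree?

[L [L [L [L [Item lit]] :: [Item n]] :: [Item n]] :: [Item lit]]

8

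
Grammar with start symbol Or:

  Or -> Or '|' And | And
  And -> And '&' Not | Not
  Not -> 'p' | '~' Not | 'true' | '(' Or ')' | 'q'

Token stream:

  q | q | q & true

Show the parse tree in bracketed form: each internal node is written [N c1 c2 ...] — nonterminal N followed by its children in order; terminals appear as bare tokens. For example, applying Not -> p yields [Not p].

[Or [Or [Or [And [Not q]]] | [And [Not q]]] | [And [And [Not q]] & [Not true]]]

Or
Or | And
Or | And | And
And | And | And
Not | And | And
q | And | And
q | Not | And
q | q | And
q | q | And & Not
q | q | Not & Not
q | q | q & Not
q | q | q & true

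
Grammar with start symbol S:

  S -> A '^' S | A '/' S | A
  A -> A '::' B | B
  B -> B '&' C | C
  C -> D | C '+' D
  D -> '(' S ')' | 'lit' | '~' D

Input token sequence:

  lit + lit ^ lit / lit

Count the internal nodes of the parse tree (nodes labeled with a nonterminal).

[S [A [B [C [C [D lit]] + [D lit]]]] ^ [S [A [B [C [D lit]]]] / [S [A [B [C [D lit]]]]]]]

17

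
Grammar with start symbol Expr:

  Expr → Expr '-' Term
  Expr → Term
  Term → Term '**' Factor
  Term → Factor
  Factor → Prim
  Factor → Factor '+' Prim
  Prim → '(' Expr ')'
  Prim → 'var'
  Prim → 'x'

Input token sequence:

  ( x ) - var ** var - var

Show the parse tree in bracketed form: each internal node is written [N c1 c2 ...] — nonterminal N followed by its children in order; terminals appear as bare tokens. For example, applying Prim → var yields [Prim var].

Expr
Expr - Term
Expr - Term - Term
Term - Term - Term
Factor - Term - Term
Prim - Term - Term
( Expr ) - Term - Term
( Term ) - Term - Term
( Factor ) - Term - Term
( Prim ) - Term - Term
( x ) - Term - Term
( x ) - Term ** Factor - Term
( x ) - Factor ** Factor - Term
( x ) - Prim ** Factor - Term
( x ) - var ** Factor - Term
( x ) - var ** Prim - Term
( x ) - var ** var - Term
( x ) - var ** var - Factor
( x ) - var ** var - Prim
( x ) - var ** var - var

[Expr [Expr [Expr [Term [Factor [Prim ( [Expr [Term [Factor [Prim x]]]] )]]]] - [Term [Term [Factor [Prim var]]] ** [Factor [Prim var]]]] - [Term [Factor [Prim var]]]]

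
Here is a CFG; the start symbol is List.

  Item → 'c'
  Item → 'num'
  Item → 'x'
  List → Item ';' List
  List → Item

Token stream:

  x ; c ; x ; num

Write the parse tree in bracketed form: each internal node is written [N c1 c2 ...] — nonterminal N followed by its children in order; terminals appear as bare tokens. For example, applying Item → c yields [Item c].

List
Item ; List
x ; List
x ; Item ; List
x ; c ; List
x ; c ; Item ; List
x ; c ; x ; List
x ; c ; x ; Item
x ; c ; x ; num

[List [Item x] ; [List [Item c] ; [List [Item x] ; [List [Item num]]]]]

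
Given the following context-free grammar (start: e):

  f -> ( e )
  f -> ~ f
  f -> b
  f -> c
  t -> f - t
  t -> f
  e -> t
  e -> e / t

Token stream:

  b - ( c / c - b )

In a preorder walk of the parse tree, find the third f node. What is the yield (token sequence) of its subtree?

c

[e [t [f b] - [t [f ( [e [e [t [f c]]] / [t [f c] - [t [f b]]]] )]]]]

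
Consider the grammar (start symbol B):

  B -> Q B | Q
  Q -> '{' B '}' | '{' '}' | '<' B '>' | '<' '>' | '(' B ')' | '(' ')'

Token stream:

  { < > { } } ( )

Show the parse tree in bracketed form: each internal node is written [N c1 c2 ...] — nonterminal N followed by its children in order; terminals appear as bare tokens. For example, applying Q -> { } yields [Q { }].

[B [Q { [B [Q < >] [B [Q { }]]] }] [B [Q ( )]]]

B
Q B
{ B } B
{ Q B } B
{ < > B } B
{ < > Q } B
{ < > { } } B
{ < > { } } Q
{ < > { } } ( )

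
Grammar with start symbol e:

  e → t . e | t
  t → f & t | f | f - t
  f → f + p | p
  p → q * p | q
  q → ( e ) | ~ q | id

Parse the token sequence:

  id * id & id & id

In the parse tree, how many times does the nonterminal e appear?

[e [t [f [p [q id] * [p [q id]]]] & [t [f [p [q id]]] & [t [f [p [q id]]]]]]]

1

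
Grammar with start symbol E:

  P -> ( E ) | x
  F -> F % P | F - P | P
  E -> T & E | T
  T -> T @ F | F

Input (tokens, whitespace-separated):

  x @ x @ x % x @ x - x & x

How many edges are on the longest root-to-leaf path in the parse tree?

[E [T [T [T [T [F [P x]]] @ [F [P x]]] @ [F [F [P x]] % [P x]]] @ [F [F [P x]] - [P x]]] & [E [T [F [P x]]]]]

7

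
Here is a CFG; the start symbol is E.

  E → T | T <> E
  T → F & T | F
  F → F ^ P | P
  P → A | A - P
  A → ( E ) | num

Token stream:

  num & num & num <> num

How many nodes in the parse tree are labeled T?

4

[E [T [F [P [A num]]] & [T [F [P [A num]]] & [T [F [P [A num]]]]]] <> [E [T [F [P [A num]]]]]]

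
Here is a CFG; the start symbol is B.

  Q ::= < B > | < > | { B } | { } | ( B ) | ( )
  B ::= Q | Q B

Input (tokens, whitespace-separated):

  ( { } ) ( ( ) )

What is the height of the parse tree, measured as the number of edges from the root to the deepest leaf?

5

[B [Q ( [B [Q { }]] )] [B [Q ( [B [Q ( )]] )]]]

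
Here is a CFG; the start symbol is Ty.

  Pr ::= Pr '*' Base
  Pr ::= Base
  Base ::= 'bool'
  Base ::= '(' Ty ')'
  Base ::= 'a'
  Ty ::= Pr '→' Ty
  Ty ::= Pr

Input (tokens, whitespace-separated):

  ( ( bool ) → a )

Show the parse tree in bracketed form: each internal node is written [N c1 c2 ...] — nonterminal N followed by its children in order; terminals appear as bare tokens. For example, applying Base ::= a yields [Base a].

Ty
Pr
Base
( Ty )
( Pr → Ty )
( Base → Ty )
( ( Ty ) → Ty )
( ( Pr ) → Ty )
( ( Base ) → Ty )
( ( bool ) → Ty )
( ( bool ) → Pr )
( ( bool ) → Base )
( ( bool ) → a )

[Ty [Pr [Base ( [Ty [Pr [Base ( [Ty [Pr [Base bool]]] )]] → [Ty [Pr [Base a]]]] )]]]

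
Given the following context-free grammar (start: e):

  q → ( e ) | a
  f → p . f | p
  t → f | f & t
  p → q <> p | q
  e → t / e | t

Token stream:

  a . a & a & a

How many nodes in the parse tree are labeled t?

3

[e [t [f [p [q a]] . [f [p [q a]]]] & [t [f [p [q a]]] & [t [f [p [q a]]]]]]]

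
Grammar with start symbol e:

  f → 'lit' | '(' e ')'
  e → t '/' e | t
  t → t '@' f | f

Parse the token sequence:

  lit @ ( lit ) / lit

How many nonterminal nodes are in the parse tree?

11

[e [t [t [f lit]] @ [f ( [e [t [f lit]]] )]] / [e [t [f lit]]]]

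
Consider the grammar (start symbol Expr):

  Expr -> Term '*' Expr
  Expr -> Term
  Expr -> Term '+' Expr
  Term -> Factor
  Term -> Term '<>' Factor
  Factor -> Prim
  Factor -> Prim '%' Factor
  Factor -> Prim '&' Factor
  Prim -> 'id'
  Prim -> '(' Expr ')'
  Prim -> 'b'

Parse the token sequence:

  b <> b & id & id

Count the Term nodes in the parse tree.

2

[Expr [Term [Term [Factor [Prim b]]] <> [Factor [Prim b] & [Factor [Prim id] & [Factor [Prim id]]]]]]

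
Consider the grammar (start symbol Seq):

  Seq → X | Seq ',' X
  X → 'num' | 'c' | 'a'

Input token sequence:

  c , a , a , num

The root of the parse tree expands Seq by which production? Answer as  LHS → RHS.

Seq → Seq ',' X

[Seq [Seq [Seq [Seq [X c]] , [X a]] , [X a]] , [X num]]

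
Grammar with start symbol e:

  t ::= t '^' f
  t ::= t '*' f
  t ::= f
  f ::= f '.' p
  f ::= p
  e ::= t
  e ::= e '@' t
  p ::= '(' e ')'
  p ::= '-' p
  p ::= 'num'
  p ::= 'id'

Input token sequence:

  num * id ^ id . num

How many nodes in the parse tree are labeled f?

[e [t [t [t [f [p num]]] * [f [p id]]] ^ [f [f [p id]] . [p num]]]]

4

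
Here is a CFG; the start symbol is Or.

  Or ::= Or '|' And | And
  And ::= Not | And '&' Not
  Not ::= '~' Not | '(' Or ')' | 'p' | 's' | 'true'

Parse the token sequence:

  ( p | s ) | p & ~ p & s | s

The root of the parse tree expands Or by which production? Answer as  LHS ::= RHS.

Or ::= Or '|' And

[Or [Or [Or [And [Not ( [Or [Or [And [Not p]]] | [And [Not s]]] )]]] | [And [And [And [Not p]] & [Not ~ [Not p]]] & [Not s]]] | [And [Not s]]]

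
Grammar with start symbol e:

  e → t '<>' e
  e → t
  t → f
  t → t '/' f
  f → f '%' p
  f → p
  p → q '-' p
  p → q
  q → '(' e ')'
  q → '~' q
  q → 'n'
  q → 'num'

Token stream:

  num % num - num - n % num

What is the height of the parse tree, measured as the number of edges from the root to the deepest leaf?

8

[e [t [f [f [f [p [q num]]] % [p [q num] - [p [q num] - [p [q n]]]]] % [p [q num]]]]]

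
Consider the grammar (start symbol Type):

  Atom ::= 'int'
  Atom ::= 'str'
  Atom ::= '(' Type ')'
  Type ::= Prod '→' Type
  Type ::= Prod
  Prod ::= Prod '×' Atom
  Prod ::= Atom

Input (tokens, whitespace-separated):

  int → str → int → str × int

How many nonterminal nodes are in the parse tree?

14

[Type [Prod [Atom int]] → [Type [Prod [Atom str]] → [Type [Prod [Atom int]] → [Type [Prod [Prod [Atom str]] × [Atom int]]]]]]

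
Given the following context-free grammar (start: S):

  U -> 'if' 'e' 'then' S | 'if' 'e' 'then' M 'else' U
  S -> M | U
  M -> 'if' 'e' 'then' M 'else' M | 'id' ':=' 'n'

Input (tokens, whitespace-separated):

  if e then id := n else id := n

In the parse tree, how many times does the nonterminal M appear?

3

[S [M if e then [M id := n] else [M id := n]]]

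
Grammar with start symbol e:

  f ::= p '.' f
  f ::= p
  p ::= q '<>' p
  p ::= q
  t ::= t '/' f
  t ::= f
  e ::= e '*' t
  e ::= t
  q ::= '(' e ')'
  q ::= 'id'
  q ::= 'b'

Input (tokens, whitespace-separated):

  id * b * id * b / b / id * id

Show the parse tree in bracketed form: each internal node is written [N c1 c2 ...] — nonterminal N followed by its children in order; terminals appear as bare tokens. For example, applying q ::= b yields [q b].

[e [e [e [e [e [t [f [p [q id]]]]] * [t [f [p [q b]]]]] * [t [f [p [q id]]]]] * [t [t [t [f [p [q b]]]] / [f [p [q b]]]] / [f [p [q id]]]]] * [t [f [p [q id]]]]]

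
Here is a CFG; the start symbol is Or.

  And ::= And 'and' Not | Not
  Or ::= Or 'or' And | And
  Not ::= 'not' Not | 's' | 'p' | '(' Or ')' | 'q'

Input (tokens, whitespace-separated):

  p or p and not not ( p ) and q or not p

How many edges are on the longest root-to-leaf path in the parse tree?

10

[Or [Or [Or [And [Not p]]] or [And [And [And [Not p]] and [Not not [Not not [Not ( [Or [And [Not p]]] )]]]] and [Not q]]] or [And [Not not [Not p]]]]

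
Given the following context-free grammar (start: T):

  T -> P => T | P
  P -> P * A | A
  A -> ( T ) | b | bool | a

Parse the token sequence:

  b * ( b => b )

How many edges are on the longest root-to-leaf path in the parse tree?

[T [P [P [A b]] * [A ( [T [P [A b]] => [T [P [A b]]]] )]]]

7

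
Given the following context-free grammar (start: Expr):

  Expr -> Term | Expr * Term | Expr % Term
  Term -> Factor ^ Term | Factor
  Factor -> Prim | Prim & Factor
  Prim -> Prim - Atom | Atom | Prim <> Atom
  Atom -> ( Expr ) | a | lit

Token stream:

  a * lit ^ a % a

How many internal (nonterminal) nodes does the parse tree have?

[Expr [Expr [Expr [Term [Factor [Prim [Atom a]]]]] * [Term [Factor [Prim [Atom lit]]] ^ [Term [Factor [Prim [Atom a]]]]]] % [Term [Factor [Prim [Atom a]]]]]

19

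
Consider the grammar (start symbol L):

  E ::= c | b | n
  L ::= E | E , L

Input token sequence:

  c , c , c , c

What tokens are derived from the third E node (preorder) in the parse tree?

c

[L [E c] , [L [E c] , [L [E c] , [L [E c]]]]]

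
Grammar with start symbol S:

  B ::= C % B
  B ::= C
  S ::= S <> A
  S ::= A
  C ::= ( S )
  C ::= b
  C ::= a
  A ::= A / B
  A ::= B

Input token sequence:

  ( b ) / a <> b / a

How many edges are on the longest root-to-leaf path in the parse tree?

[S [S [A [A [B [C ( [S [A [B [C b]]]] )]]] / [B [C a]]]] <> [A [A [B [C b]]] / [B [C a]]]]

10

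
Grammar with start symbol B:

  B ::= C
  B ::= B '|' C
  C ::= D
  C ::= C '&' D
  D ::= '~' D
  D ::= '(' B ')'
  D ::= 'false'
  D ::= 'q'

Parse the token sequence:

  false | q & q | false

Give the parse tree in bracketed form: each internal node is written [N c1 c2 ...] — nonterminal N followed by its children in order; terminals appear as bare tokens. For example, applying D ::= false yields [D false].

B
B | C
B | C | C
C | C | C
D | C | C
false | C | C
false | C & D | C
false | D & D | C
false | q & D | C
false | q & q | C
false | q & q | D
false | q & q | false

[B [B [B [C [D false]]] | [C [C [D q]] & [D q]]] | [C [D false]]]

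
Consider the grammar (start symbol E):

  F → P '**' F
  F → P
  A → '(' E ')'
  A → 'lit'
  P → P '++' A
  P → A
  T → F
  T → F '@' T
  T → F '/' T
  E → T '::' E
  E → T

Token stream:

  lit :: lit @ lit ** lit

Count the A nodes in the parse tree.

4

[E [T [F [P [A lit]]]] :: [E [T [F [P [A lit]]] @ [T [F [P [A lit]] ** [F [P [A lit]]]]]]]]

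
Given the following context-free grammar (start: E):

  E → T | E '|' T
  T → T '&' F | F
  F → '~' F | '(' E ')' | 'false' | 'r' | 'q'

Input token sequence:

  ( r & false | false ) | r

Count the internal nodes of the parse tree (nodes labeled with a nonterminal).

14

[E [E [T [F ( [E [E [T [T [F r]] & [F false]]] | [T [F false]]] )]]] | [T [F r]]]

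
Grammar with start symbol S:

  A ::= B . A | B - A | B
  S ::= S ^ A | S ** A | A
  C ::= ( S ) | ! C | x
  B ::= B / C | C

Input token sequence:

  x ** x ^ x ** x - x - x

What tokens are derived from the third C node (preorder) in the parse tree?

x

[S [S [S [S [A [B [C x]]]] ** [A [B [C x]]]] ^ [A [B [C x]]]] ** [A [B [C x]] - [A [B [C x]] - [A [B [C x]]]]]]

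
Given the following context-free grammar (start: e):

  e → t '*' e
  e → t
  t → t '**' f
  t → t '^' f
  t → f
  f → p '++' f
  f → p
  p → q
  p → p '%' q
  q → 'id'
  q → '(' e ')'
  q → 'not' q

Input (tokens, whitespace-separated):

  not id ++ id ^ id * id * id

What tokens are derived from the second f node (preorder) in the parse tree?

[e [t [t [f [p [q not [q id]]] ++ [f [p [q id]]]]] ^ [f [p [q id]]]] * [e [t [f [p [q id]]]] * [e [t [f [p [q id]]]]]]]

id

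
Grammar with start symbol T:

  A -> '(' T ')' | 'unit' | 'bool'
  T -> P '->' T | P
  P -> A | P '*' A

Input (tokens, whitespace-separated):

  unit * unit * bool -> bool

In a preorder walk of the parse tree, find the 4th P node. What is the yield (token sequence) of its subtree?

[T [P [P [P [A unit]] * [A unit]] * [A bool]] -> [T [P [A bool]]]]

bool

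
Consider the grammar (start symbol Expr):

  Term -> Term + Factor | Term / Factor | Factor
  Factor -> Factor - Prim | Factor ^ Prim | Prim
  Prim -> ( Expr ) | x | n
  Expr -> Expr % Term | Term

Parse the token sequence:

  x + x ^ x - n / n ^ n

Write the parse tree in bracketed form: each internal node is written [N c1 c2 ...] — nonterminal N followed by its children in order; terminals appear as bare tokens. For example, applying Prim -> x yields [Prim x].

[Expr [Term [Term [Term [Factor [Prim x]]] + [Factor [Factor [Factor [Prim x]] ^ [Prim x]] - [Prim n]]] / [Factor [Factor [Prim n]] ^ [Prim n]]]]

Expr
Term
Term / Factor
Term + Factor / Factor
Factor + Factor / Factor
Prim + Factor / Factor
x + Factor / Factor
x + Factor - Prim / Factor
x + Factor ^ Prim - Prim / Factor
x + Prim ^ Prim - Prim / Factor
x + x ^ Prim - Prim / Factor
x + x ^ x - Prim / Factor
x + x ^ x - n / Factor
x + x ^ x - n / Factor ^ Prim
x + x ^ x - n / Prim ^ Prim
x + x ^ x - n / n ^ Prim
x + x ^ x - n / n ^ n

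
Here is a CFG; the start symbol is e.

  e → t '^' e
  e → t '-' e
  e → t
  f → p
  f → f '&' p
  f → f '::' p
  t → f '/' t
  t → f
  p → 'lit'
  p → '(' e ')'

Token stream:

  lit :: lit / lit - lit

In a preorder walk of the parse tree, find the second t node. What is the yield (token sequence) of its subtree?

[e [t [f [f [p lit]] :: [p lit]] / [t [f [p lit]]]] - [e [t [f [p lit]]]]]

lit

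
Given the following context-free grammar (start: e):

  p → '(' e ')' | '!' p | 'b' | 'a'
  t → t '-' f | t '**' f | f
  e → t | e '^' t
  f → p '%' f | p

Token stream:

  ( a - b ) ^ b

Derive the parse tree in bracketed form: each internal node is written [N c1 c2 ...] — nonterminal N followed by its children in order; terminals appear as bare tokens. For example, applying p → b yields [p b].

e
e ^ t
t ^ t
f ^ t
p ^ t
( e ) ^ t
( t ) ^ t
( t - f ) ^ t
( f - f ) ^ t
( p - f ) ^ t
( a - f ) ^ t
( a - p ) ^ t
( a - b ) ^ t
( a - b ) ^ f
( a - b ) ^ p
( a - b ) ^ b

[e [e [t [f [p ( [e [t [t [f [p a]]] - [f [p b]]]] )]]]] ^ [t [f [p b]]]]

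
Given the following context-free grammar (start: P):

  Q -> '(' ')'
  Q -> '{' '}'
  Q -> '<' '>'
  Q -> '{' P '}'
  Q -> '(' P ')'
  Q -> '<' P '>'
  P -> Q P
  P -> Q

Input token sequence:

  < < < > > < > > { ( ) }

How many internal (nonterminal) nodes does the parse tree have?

[P [Q < [P [Q < [P [Q < >]] >] [P [Q < >]]] >] [P [Q { [P [Q ( )]] }]]]

12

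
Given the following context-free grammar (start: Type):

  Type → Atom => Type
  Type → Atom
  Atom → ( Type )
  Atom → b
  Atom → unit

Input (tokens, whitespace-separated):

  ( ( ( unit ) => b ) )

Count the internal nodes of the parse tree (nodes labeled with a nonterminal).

[Type [Atom ( [Type [Atom ( [Type [Atom ( [Type [Atom unit]] )] => [Type [Atom b]]] )]] )]]

10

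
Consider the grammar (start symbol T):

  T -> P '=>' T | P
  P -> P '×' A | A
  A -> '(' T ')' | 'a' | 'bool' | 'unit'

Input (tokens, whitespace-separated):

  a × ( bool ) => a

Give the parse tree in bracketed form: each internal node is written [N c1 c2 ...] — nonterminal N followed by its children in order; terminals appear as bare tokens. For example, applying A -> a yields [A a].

T
P => T
P × A => T
A × A => T
a × A => T
a × ( T ) => T
a × ( P ) => T
a × ( A ) => T
a × ( bool ) => T
a × ( bool ) => P
a × ( bool ) => A
a × ( bool ) => a

[T [P [P [A a]] × [A ( [T [P [A bool]]] )]] => [T [P [A a]]]]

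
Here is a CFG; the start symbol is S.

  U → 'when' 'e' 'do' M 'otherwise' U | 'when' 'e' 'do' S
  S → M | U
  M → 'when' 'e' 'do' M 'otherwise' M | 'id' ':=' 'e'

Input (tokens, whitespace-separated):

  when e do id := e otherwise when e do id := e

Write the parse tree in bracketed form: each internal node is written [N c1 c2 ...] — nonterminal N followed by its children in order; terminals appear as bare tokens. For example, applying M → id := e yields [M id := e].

[S [U when e do [M id := e] otherwise [U when e do [S [M id := e]]]]]

S
U
when e do M otherwise U
when e do id := e otherwise U
when e do id := e otherwise when e do S
when e do id := e otherwise when e do M
when e do id := e otherwise when e do id := e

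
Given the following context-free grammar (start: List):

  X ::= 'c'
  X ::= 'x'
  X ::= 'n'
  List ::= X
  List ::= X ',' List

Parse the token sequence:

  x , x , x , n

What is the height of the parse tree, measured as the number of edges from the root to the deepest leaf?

[List [X x] , [List [X x] , [List [X x] , [List [X n]]]]]

5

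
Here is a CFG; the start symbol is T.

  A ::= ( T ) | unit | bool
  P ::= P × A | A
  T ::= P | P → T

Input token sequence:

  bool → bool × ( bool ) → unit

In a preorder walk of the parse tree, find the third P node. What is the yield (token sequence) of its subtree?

bool

[T [P [A bool]] → [T [P [P [A bool]] × [A ( [T [P [A bool]]] )]] → [T [P [A unit]]]]]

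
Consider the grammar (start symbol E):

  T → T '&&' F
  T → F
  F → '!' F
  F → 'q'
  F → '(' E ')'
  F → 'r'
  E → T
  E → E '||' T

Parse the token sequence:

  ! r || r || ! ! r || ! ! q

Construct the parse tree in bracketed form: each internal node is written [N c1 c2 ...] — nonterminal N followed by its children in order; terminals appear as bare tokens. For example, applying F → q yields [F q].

E
E || T
E || T || T
E || T || T || T
T || T || T || T
F || T || T || T
! F || T || T || T
! r || T || T || T
! r || F || T || T
! r || r || T || T
! r || r || F || T
! r || r || ! F || T
! r || r || ! ! F || T
! r || r || ! ! r || T
! r || r || ! ! r || F
! r || r || ! ! r || ! F
! r || r || ! ! r || ! ! F
! r || r || ! ! r || ! ! q

[E [E [E [E [T [F ! [F r]]]] || [T [F r]]] || [T [F ! [F ! [F r]]]]] || [T [F ! [F ! [F q]]]]]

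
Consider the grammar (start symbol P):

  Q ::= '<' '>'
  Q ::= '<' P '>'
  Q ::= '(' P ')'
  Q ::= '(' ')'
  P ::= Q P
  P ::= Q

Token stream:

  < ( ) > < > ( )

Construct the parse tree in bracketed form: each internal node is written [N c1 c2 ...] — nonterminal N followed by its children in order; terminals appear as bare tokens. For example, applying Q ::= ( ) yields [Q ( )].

P
Q P
< P > P
< Q > P
< ( ) > P
< ( ) > Q P
< ( ) > < > P
< ( ) > < > Q
< ( ) > < > ( )

[P [Q < [P [Q ( )]] >] [P [Q < >] [P [Q ( )]]]]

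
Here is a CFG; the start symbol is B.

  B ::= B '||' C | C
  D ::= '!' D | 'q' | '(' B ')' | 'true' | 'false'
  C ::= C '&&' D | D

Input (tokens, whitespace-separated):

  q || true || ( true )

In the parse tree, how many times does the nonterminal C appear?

[B [B [B [C [D q]]] || [C [D true]]] || [C [D ( [B [C [D true]]] )]]]

4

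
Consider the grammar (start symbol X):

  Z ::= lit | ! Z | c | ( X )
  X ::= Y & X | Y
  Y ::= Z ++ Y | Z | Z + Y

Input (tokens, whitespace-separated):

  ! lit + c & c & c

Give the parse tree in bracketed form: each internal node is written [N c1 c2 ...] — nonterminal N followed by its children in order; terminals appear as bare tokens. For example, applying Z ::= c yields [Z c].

[X [Y [Z ! [Z lit]] + [Y [Z c]]] & [X [Y [Z c]] & [X [Y [Z c]]]]]

X
Y & X
Z + Y & X
! Z + Y & X
! lit + Y & X
! lit + Z & X
! lit + c & X
! lit + c & Y & X
! lit + c & Z & X
! lit + c & c & X
! lit + c & c & Y
! lit + c & c & Z
! lit + c & c & c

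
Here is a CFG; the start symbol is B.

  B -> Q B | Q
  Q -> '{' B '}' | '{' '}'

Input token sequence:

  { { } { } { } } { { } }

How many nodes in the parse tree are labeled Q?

[B [Q { [B [Q { }] [B [Q { }] [B [Q { }]]]] }] [B [Q { [B [Q { }]] }]]]

6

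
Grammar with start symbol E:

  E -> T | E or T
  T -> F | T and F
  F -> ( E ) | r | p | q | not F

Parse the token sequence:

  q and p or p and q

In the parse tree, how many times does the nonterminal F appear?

[E [E [T [T [F q]] and [F p]]] or [T [T [F p]] and [F q]]]

4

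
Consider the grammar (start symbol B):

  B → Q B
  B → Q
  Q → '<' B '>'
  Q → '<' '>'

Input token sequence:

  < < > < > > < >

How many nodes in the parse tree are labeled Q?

[B [Q < [B [Q < >] [B [Q < >]]] >] [B [Q < >]]]

4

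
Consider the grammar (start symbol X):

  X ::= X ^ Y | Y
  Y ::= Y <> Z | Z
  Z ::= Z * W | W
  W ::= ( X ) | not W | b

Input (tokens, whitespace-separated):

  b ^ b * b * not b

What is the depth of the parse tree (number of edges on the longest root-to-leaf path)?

[X [X [Y [Z [W b]]]] ^ [Y [Z [Z [Z [W b]] * [W b]] * [W not [W b]]]]]

6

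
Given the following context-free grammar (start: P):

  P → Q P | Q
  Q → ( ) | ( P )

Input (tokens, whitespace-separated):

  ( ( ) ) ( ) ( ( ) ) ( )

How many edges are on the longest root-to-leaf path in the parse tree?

6

[P [Q ( [P [Q ( )]] )] [P [Q ( )] [P [Q ( [P [Q ( )]] )] [P [Q ( )]]]]]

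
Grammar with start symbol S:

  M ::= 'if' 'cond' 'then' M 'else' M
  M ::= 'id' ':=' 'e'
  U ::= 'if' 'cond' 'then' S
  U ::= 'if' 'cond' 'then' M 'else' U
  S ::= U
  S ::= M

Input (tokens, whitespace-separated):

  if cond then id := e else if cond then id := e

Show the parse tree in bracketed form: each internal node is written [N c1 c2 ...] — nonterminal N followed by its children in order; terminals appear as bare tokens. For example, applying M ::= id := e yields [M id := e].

[S [U if cond then [M id := e] else [U if cond then [S [M id := e]]]]]

S
U
if cond then M else U
if cond then id := e else U
if cond then id := e else if cond then S
if cond then id := e else if cond then M
if cond then id := e else if cond then id := e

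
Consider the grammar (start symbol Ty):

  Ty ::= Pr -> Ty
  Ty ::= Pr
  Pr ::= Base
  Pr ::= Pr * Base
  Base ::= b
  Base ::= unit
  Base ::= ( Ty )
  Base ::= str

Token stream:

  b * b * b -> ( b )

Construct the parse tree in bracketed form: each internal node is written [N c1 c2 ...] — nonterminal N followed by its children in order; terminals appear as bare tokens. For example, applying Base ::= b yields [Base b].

[Ty [Pr [Pr [Pr [Base b]] * [Base b]] * [Base b]] -> [Ty [Pr [Base ( [Ty [Pr [Base b]]] )]]]]

Ty
Pr -> Ty
Pr * Base -> Ty
Pr * Base * Base -> Ty
Base * Base * Base -> Ty
b * Base * Base -> Ty
b * b * Base -> Ty
b * b * b -> Ty
b * b * b -> Pr
b * b * b -> Base
b * b * b -> ( Ty )
b * b * b -> ( Pr )
b * b * b -> ( Base )
b * b * b -> ( b )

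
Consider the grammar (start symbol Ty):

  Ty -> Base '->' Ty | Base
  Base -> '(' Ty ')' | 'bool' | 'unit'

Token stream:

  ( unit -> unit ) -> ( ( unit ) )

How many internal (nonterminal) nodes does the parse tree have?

12

[Ty [Base ( [Ty [Base unit] -> [Ty [Base unit]]] )] -> [Ty [Base ( [Ty [Base ( [Ty [Base unit]] )]] )]]]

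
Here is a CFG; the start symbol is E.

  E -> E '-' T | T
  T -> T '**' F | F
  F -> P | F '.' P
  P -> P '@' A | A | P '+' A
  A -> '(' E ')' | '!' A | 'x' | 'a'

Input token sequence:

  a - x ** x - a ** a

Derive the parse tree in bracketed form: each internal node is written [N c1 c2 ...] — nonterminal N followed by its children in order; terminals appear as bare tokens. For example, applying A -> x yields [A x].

E
E - T
E - T - T
T - T - T
F - T - T
P - T - T
A - T - T
a - T - T
a - T ** F - T
a - F ** F - T
a - P ** F - T
a - A ** F - T
a - x ** F - T
a - x ** P - T
a - x ** A - T
a - x ** x - T
a - x ** x - T ** F
a - x ** x - F ** F
a - x ** x - P ** F
a - x ** x - A ** F
a - x ** x - a ** F
a - x ** x - a ** P
a - x ** x - a ** A
a - x ** x - a ** a

[E [E [E [T [F [P [A a]]]]] - [T [T [F [P [A x]]]] ** [F [P [A x]]]]] - [T [T [F [P [A a]]]] ** [F [P [A a]]]]]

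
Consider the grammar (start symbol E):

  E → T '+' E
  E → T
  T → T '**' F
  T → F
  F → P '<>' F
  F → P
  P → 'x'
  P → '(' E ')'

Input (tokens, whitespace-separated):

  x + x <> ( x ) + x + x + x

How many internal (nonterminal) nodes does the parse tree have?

[E [T [F [P x]]] + [E [T [F [P x] <> [F [P ( [E [T [F [P x]]]] )]]]] + [E [T [F [P x]]] + [E [T [F [P x]]] + [E [T [F [P x]]]]]]]]

26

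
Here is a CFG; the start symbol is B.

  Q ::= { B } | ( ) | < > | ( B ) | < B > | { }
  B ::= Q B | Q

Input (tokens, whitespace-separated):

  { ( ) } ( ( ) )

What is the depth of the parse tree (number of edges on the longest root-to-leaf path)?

[B [Q { [B [Q ( )]] }] [B [Q ( [B [Q ( )]] )]]]

5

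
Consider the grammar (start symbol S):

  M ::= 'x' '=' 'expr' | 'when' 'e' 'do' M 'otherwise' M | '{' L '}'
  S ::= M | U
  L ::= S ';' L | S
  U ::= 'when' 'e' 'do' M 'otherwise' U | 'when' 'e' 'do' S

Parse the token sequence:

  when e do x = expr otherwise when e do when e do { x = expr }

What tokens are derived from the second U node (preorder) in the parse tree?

when e do when e do { x = expr }

[S [U when e do [M x = expr] otherwise [U when e do [S [U when e do [S [M { [L [S [M x = expr]]] }]]]]]]]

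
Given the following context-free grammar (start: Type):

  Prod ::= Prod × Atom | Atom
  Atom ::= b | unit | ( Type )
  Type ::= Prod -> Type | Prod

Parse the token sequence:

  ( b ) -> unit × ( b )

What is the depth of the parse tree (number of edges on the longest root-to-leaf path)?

[Type [Prod [Atom ( [Type [Prod [Atom b]]] )]] -> [Type [Prod [Prod [Atom unit]] × [Atom ( [Type [Prod [Atom b]]] )]]]]

7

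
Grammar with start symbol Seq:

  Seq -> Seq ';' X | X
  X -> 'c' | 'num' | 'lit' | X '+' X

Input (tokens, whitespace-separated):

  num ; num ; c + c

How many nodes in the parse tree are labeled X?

5

[Seq [Seq [Seq [X num]] ; [X num]] ; [X [X c] + [X c]]]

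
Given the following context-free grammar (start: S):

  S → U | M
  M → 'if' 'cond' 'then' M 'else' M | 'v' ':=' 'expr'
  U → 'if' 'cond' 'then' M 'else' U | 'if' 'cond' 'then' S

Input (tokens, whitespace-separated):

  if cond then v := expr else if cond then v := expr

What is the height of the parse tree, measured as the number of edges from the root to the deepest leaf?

5

[S [U if cond then [M v := expr] else [U if cond then [S [M v := expr]]]]]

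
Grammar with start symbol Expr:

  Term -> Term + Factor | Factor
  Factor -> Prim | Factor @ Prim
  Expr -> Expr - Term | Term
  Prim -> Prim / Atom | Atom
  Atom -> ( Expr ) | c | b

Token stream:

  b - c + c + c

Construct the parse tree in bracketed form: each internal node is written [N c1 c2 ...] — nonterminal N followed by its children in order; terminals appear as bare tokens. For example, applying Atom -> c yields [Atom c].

[Expr [Expr [Term [Factor [Prim [Atom b]]]]] - [Term [Term [Term [Factor [Prim [Atom c]]]] + [Factor [Prim [Atom c]]]] + [Factor [Prim [Atom c]]]]]

Expr
Expr - Term
Term - Term
Factor - Term
Prim - Term
Atom - Term
b - Term
b - Term + Factor
b - Term + Factor + Factor
b - Factor + Factor + Factor
b - Prim + Factor + Factor
b - Atom + Factor + Factor
b - c + Factor + Factor
b - c + Prim + Factor
b - c + Atom + Factor
b - c + c + Factor
b - c + c + Prim
b - c + c + Atom
b - c + c + c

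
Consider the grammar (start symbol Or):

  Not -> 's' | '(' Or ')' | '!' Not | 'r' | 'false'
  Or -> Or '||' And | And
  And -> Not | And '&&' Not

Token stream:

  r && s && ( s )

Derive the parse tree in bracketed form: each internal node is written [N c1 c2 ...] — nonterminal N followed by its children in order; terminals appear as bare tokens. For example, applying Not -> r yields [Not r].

Or
And
And && Not
And && Not && Not
Not && Not && Not
r && Not && Not
r && s && Not
r && s && ( Or )
r && s && ( And )
r && s && ( Not )
r && s && ( s )

[Or [And [And [And [Not r]] && [Not s]] && [Not ( [Or [And [Not s]]] )]]]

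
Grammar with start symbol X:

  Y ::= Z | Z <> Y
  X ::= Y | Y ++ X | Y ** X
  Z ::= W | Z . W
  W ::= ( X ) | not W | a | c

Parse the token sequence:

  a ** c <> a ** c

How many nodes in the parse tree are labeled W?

4

[X [Y [Z [W a]]] ** [X [Y [Z [W c]] <> [Y [Z [W a]]]] ** [X [Y [Z [W c]]]]]]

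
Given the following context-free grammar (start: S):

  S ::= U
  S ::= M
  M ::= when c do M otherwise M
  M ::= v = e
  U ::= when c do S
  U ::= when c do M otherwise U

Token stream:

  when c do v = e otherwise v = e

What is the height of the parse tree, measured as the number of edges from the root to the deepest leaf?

[S [M when c do [M v = e] otherwise [M v = e]]]

3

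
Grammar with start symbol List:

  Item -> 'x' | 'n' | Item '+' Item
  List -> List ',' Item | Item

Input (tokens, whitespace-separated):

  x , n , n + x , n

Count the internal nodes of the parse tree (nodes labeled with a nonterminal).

[List [List [List [List [Item x]] , [Item n]] , [Item [Item n] + [Item x]]] , [Item n]]

10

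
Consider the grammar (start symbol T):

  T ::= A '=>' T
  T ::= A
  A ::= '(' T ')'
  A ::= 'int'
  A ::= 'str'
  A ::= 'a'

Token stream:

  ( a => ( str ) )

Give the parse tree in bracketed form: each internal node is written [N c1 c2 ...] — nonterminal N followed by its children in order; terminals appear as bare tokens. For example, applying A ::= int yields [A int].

[T [A ( [T [A a] => [T [A ( [T [A str]] )]]] )]]

T
A
( T )
( A => T )
( a => T )
( a => A )
( a => ( T ) )
( a => ( A ) )
( a => ( str ) )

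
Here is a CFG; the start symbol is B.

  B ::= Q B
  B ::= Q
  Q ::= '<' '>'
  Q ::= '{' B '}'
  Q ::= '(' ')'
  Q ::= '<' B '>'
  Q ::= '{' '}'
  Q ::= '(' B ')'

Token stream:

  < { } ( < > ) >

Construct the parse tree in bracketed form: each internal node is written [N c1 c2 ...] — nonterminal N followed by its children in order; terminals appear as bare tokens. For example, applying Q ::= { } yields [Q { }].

B
Q
< B >
< Q B >
< { } B >
< { } Q >
< { } ( B ) >
< { } ( Q ) >
< { } ( < > ) >

[B [Q < [B [Q { }] [B [Q ( [B [Q < >]] )]]] >]]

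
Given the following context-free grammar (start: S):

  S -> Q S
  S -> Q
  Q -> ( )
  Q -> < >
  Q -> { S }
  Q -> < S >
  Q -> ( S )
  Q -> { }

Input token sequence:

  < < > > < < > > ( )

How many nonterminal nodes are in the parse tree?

10

[S [Q < [S [Q < >]] >] [S [Q < [S [Q < >]] >] [S [Q ( )]]]]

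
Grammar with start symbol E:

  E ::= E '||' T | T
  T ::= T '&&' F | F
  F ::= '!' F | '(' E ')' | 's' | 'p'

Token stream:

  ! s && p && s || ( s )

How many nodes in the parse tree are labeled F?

6

[E [E [T [T [T [F ! [F s]]] && [F p]] && [F s]]] || [T [F ( [E [T [F s]]] )]]]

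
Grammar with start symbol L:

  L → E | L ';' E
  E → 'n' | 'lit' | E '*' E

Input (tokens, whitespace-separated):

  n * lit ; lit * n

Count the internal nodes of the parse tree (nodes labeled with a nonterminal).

8

[L [L [E [E n] * [E lit]]] ; [E [E lit] * [E n]]]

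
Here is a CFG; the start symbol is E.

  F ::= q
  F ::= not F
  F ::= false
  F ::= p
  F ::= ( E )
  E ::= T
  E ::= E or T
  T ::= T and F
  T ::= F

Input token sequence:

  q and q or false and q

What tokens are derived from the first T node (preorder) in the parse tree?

[E [E [T [T [F q]] and [F q]]] or [T [T [F false]] and [F q]]]

q and q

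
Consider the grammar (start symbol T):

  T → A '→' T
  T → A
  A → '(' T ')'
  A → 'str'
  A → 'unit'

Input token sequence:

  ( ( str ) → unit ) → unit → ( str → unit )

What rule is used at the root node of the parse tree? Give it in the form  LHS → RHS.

T → A '→' T

[T [A ( [T [A ( [T [A str]] )] → [T [A unit]]] )] → [T [A unit] → [T [A ( [T [A str] → [T [A unit]]] )]]]]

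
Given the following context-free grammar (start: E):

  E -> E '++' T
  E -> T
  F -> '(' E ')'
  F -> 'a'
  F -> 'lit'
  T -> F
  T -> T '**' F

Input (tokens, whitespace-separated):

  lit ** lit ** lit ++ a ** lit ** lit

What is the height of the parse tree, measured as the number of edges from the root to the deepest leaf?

6

[E [E [T [T [T [F lit]] ** [F lit]] ** [F lit]]] ++ [T [T [T [F a]] ** [F lit]] ** [F lit]]]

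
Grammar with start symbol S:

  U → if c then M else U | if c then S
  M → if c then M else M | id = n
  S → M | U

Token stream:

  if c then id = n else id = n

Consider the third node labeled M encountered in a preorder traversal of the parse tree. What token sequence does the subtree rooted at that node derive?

id = n

[S [M if c then [M id = n] else [M id = n]]]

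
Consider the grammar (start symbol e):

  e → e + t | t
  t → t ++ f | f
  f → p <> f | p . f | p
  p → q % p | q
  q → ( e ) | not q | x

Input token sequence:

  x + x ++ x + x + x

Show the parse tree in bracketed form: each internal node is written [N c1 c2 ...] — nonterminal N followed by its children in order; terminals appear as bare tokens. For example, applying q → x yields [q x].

[e [e [e [e [t [f [p [q x]]]]] + [t [t [f [p [q x]]]] ++ [f [p [q x]]]]] + [t [f [p [q x]]]]] + [t [f [p [q x]]]]]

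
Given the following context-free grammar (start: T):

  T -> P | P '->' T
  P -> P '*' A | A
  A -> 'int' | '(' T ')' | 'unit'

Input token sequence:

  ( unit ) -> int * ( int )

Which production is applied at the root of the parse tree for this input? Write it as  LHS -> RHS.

[T [P [A ( [T [P [A unit]]] )]] -> [T [P [P [A int]] * [A ( [T [P [A int]]] )]]]]

T -> P '->' T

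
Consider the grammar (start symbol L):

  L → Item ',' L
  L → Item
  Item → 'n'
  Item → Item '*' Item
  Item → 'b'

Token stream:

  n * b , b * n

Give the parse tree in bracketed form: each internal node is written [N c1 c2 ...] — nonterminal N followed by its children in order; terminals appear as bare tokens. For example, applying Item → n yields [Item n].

L
Item , L
Item * Item , L
n * Item , L
n * b , L
n * b , Item
n * b , Item * Item
n * b , b * Item
n * b , b * n

[L [Item [Item n] * [Item b]] , [L [Item [Item b] * [Item n]]]]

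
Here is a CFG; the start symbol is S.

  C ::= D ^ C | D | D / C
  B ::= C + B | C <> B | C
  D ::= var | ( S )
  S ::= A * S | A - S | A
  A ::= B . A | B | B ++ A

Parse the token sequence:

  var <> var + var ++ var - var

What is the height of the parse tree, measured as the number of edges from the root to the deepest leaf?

7

[S [A [B [C [D var]] <> [B [C [D var]] + [B [C [D var]]]]] ++ [A [B [C [D var]]]]] - [S [A [B [C [D var]]]]]]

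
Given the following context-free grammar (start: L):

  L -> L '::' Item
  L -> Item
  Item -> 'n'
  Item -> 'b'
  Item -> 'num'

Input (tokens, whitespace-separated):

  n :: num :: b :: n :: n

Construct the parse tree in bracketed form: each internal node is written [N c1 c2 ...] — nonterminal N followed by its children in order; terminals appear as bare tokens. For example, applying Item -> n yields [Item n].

[L [L [L [L [L [Item n]] :: [Item num]] :: [Item b]] :: [Item n]] :: [Item n]]

L
L :: Item
L :: Item :: Item
L :: Item :: Item :: Item
L :: Item :: Item :: Item :: Item
Item :: Item :: Item :: Item :: Item
n :: Item :: Item :: Item :: Item
n :: num :: Item :: Item :: Item
n :: num :: b :: Item :: Item
n :: num :: b :: n :: Item
n :: num :: b :: n :: n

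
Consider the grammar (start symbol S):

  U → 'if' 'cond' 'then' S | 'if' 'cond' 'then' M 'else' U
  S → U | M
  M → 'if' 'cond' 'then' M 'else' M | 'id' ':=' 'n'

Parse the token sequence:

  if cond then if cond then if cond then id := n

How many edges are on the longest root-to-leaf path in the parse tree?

8

[S [U if cond then [S [U if cond then [S [U if cond then [S [M id := n]]]]]]]]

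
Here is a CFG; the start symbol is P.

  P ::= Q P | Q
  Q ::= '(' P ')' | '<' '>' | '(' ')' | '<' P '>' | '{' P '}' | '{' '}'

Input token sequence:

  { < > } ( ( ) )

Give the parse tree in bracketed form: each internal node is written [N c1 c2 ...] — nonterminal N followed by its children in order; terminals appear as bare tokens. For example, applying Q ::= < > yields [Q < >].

P
Q P
{ P } P
{ Q } P
{ < > } P
{ < > } Q
{ < > } ( P )
{ < > } ( Q )
{ < > } ( ( ) )

[P [Q { [P [Q < >]] }] [P [Q ( [P [Q ( )]] )]]]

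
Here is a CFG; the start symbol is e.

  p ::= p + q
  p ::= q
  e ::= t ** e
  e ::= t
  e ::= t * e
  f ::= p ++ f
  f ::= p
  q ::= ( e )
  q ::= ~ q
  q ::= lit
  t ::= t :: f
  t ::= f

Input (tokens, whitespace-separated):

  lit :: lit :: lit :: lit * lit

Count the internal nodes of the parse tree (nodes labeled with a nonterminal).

[e [t [t [t [t [f [p [q lit]]]] :: [f [p [q lit]]]] :: [f [p [q lit]]]] :: [f [p [q lit]]]] * [e [t [f [p [q lit]]]]]]

22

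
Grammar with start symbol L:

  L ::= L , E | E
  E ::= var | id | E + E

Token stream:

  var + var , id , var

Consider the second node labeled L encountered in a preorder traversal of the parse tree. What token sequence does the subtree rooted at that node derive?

[L [L [L [E [E var] + [E var]]] , [E id]] , [E var]]

var + var , id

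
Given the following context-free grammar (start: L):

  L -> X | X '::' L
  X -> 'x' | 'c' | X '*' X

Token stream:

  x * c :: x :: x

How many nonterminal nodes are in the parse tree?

[L [X [X x] * [X c]] :: [L [X x] :: [L [X x]]]]

8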